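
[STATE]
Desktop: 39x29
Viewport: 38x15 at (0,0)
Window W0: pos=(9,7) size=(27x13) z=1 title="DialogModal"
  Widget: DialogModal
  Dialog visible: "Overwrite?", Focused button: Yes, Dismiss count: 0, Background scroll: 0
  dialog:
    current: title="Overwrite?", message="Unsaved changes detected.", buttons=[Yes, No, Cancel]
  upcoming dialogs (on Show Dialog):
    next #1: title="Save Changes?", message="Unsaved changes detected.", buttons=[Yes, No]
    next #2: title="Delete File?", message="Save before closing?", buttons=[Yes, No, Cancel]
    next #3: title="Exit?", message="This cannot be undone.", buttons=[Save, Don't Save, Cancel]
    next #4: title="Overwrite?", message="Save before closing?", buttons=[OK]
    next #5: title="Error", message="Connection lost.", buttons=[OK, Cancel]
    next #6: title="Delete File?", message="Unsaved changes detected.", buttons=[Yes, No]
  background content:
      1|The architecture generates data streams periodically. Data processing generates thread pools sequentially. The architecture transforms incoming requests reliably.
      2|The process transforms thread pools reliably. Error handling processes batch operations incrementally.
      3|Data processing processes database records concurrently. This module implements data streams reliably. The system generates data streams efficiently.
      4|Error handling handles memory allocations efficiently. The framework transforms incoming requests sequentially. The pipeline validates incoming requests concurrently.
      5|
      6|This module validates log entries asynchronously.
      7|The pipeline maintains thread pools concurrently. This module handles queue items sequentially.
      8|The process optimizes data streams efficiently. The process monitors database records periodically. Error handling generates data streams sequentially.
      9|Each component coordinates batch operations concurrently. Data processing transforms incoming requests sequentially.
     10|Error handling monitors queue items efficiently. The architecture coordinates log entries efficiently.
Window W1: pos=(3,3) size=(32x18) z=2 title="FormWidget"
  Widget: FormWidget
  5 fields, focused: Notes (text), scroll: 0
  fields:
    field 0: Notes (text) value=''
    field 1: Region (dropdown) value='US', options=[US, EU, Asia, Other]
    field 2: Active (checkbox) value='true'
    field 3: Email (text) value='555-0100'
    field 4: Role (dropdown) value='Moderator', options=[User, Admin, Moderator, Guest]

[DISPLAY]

                                      
                                      
                                      
   ┏━━━━━━━━━━━━━━━━━━━━━━━━━━━━━━┓   
   ┃ FormWidget                   ┃   
   ┠──────────────────────────────┨   
   ┃> Notes:      [              ]┃   
   ┃  Region:     [US           ▼]┃┓  
   ┃  Active:     [x]             ┃┃  
   ┃  Email:      [555-0100      ]┃┨  
   ┃  Role:       [Moderator    ▼]┃┃  
   ┃                              ┃┃  
   ┃                              ┃┃  
   ┃                              ┃┃  
   ┃                              ┃┃  


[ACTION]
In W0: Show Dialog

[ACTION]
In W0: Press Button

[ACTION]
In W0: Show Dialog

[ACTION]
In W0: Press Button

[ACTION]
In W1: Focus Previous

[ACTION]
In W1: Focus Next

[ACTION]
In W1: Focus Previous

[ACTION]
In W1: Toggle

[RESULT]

                                      
                                      
                                      
   ┏━━━━━━━━━━━━━━━━━━━━━━━━━━━━━━┓   
   ┃ FormWidget                   ┃   
   ┠──────────────────────────────┨   
   ┃  Notes:      [              ]┃   
   ┃  Region:     [US           ▼]┃┓  
   ┃  Active:     [x]             ┃┃  
   ┃  Email:      [555-0100      ]┃┨  
   ┃> Role:       [Moderator    ▼]┃┃  
   ┃                              ┃┃  
   ┃                              ┃┃  
   ┃                              ┃┃  
   ┃                              ┃┃  


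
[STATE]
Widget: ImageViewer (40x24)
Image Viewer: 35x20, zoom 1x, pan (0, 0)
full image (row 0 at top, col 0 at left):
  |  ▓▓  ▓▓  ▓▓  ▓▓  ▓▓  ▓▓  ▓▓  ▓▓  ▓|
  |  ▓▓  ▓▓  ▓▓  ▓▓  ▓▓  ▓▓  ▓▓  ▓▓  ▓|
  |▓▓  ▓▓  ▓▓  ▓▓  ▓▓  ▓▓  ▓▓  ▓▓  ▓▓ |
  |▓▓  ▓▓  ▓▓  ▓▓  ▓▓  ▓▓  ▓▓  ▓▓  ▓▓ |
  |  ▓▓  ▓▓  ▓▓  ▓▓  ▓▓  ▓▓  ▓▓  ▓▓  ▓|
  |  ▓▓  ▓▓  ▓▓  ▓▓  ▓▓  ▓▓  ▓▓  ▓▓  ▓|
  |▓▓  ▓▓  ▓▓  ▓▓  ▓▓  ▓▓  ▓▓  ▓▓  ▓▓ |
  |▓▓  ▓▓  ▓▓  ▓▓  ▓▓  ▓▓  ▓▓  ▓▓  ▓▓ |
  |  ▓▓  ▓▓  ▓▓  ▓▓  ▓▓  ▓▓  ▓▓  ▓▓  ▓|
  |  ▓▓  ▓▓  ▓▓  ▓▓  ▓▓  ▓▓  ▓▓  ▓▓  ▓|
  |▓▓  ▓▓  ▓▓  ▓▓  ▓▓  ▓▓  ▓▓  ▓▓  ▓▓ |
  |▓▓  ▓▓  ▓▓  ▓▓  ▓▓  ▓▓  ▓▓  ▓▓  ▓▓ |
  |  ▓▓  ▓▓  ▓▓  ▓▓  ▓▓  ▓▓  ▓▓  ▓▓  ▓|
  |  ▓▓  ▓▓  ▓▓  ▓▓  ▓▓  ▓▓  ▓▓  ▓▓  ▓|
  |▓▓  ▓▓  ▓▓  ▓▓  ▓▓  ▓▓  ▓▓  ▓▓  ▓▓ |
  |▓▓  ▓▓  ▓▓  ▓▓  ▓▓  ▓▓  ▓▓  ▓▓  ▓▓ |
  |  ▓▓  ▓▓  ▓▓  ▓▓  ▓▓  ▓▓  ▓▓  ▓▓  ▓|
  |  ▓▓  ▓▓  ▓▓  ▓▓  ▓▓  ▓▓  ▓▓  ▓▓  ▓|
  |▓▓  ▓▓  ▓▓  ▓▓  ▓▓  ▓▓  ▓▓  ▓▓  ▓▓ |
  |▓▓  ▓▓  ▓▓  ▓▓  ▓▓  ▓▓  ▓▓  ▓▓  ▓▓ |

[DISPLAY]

  ▓▓  ▓▓  ▓▓  ▓▓  ▓▓  ▓▓  ▓▓  ▓▓  ▓     
  ▓▓  ▓▓  ▓▓  ▓▓  ▓▓  ▓▓  ▓▓  ▓▓  ▓     
▓▓  ▓▓  ▓▓  ▓▓  ▓▓  ▓▓  ▓▓  ▓▓  ▓▓      
▓▓  ▓▓  ▓▓  ▓▓  ▓▓  ▓▓  ▓▓  ▓▓  ▓▓      
  ▓▓  ▓▓  ▓▓  ▓▓  ▓▓  ▓▓  ▓▓  ▓▓  ▓     
  ▓▓  ▓▓  ▓▓  ▓▓  ▓▓  ▓▓  ▓▓  ▓▓  ▓     
▓▓  ▓▓  ▓▓  ▓▓  ▓▓  ▓▓  ▓▓  ▓▓  ▓▓      
▓▓  ▓▓  ▓▓  ▓▓  ▓▓  ▓▓  ▓▓  ▓▓  ▓▓      
  ▓▓  ▓▓  ▓▓  ▓▓  ▓▓  ▓▓  ▓▓  ▓▓  ▓     
  ▓▓  ▓▓  ▓▓  ▓▓  ▓▓  ▓▓  ▓▓  ▓▓  ▓     
▓▓  ▓▓  ▓▓  ▓▓  ▓▓  ▓▓  ▓▓  ▓▓  ▓▓      
▓▓  ▓▓  ▓▓  ▓▓  ▓▓  ▓▓  ▓▓  ▓▓  ▓▓      
  ▓▓  ▓▓  ▓▓  ▓▓  ▓▓  ▓▓  ▓▓  ▓▓  ▓     
  ▓▓  ▓▓  ▓▓  ▓▓  ▓▓  ▓▓  ▓▓  ▓▓  ▓     
▓▓  ▓▓  ▓▓  ▓▓  ▓▓  ▓▓  ▓▓  ▓▓  ▓▓      
▓▓  ▓▓  ▓▓  ▓▓  ▓▓  ▓▓  ▓▓  ▓▓  ▓▓      
  ▓▓  ▓▓  ▓▓  ▓▓  ▓▓  ▓▓  ▓▓  ▓▓  ▓     
  ▓▓  ▓▓  ▓▓  ▓▓  ▓▓  ▓▓  ▓▓  ▓▓  ▓     
▓▓  ▓▓  ▓▓  ▓▓  ▓▓  ▓▓  ▓▓  ▓▓  ▓▓      
▓▓  ▓▓  ▓▓  ▓▓  ▓▓  ▓▓  ▓▓  ▓▓  ▓▓      
                                        
                                        
                                        
                                        


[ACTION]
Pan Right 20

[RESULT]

  ▓▓  ▓▓  ▓▓  ▓                         
  ▓▓  ▓▓  ▓▓  ▓                         
▓▓  ▓▓  ▓▓  ▓▓                          
▓▓  ▓▓  ▓▓  ▓▓                          
  ▓▓  ▓▓  ▓▓  ▓                         
  ▓▓  ▓▓  ▓▓  ▓                         
▓▓  ▓▓  ▓▓  ▓▓                          
▓▓  ▓▓  ▓▓  ▓▓                          
  ▓▓  ▓▓  ▓▓  ▓                         
  ▓▓  ▓▓  ▓▓  ▓                         
▓▓  ▓▓  ▓▓  ▓▓                          
▓▓  ▓▓  ▓▓  ▓▓                          
  ▓▓  ▓▓  ▓▓  ▓                         
  ▓▓  ▓▓  ▓▓  ▓                         
▓▓  ▓▓  ▓▓  ▓▓                          
▓▓  ▓▓  ▓▓  ▓▓                          
  ▓▓  ▓▓  ▓▓  ▓                         
  ▓▓  ▓▓  ▓▓  ▓                         
▓▓  ▓▓  ▓▓  ▓▓                          
▓▓  ▓▓  ▓▓  ▓▓                          
                                        
                                        
                                        
                                        


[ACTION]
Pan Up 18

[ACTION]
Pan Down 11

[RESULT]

▓▓  ▓▓  ▓▓  ▓▓                          
  ▓▓  ▓▓  ▓▓  ▓                         
  ▓▓  ▓▓  ▓▓  ▓                         
▓▓  ▓▓  ▓▓  ▓▓                          
▓▓  ▓▓  ▓▓  ▓▓                          
  ▓▓  ▓▓  ▓▓  ▓                         
  ▓▓  ▓▓  ▓▓  ▓                         
▓▓  ▓▓  ▓▓  ▓▓                          
▓▓  ▓▓  ▓▓  ▓▓                          
                                        
                                        
                                        
                                        
                                        
                                        
                                        
                                        
                                        
                                        
                                        
                                        
                                        
                                        
                                        


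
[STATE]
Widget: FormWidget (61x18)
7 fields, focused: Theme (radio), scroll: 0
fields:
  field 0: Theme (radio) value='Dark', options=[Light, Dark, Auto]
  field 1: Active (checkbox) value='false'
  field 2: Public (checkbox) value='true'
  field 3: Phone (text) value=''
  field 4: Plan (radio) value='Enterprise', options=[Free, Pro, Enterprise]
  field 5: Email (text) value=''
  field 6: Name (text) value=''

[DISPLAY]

> Theme:      ( ) Light  (●) Dark  ( ) Auto                  
  Active:     [ ]                                            
  Public:     [x]                                            
  Phone:      [                                             ]
  Plan:       ( ) Free  ( ) Pro  (●) Enterprise              
  Email:      [                                             ]
  Name:       [                                             ]
                                                             
                                                             
                                                             
                                                             
                                                             
                                                             
                                                             
                                                             
                                                             
                                                             
                                                             


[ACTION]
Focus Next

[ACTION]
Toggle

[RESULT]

  Theme:      ( ) Light  (●) Dark  ( ) Auto                  
> Active:     [x]                                            
  Public:     [x]                                            
  Phone:      [                                             ]
  Plan:       ( ) Free  ( ) Pro  (●) Enterprise              
  Email:      [                                             ]
  Name:       [                                             ]
                                                             
                                                             
                                                             
                                                             
                                                             
                                                             
                                                             
                                                             
                                                             
                                                             
                                                             


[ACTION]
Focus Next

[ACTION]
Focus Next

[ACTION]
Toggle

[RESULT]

  Theme:      ( ) Light  (●) Dark  ( ) Auto                  
  Active:     [x]                                            
  Public:     [x]                                            
> Phone:      [                                             ]
  Plan:       ( ) Free  ( ) Pro  (●) Enterprise              
  Email:      [                                             ]
  Name:       [                                             ]
                                                             
                                                             
                                                             
                                                             
                                                             
                                                             
                                                             
                                                             
                                                             
                                                             
                                                             


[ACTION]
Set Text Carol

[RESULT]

  Theme:      ( ) Light  (●) Dark  ( ) Auto                  
  Active:     [x]                                            
  Public:     [x]                                            
> Phone:      [Carol                                        ]
  Plan:       ( ) Free  ( ) Pro  (●) Enterprise              
  Email:      [                                             ]
  Name:       [                                             ]
                                                             
                                                             
                                                             
                                                             
                                                             
                                                             
                                                             
                                                             
                                                             
                                                             
                                                             


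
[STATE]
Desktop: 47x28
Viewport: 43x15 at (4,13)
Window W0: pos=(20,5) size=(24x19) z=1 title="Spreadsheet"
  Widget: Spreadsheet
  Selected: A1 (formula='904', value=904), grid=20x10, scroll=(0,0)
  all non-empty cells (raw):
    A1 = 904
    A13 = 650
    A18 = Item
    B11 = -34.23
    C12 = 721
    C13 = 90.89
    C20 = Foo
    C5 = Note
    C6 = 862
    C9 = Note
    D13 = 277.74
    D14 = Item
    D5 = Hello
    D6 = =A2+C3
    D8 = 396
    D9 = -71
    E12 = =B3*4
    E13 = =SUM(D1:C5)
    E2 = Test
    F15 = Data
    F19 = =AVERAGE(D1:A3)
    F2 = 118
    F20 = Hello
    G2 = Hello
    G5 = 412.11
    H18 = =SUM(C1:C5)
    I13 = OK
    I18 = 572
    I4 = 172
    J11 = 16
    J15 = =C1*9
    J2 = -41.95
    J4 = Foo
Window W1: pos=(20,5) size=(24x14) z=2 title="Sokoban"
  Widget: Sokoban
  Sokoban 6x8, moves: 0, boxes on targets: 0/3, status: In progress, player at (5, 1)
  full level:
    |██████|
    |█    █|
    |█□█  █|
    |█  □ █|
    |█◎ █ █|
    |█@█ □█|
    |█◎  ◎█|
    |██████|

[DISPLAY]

                ┃█@█ □█                ┃   
                ┃█◎  ◎█                ┃   
                ┃██████                ┃   
                ┃Moves: 0  0/3         ┃   
                ┃                      ┃   
                ┗━━━━━━━━━━━━━━━━━━━━━━┛   
                ┃  9        0       0No┃   
                ┃ 10        0       0  ┃   
                ┃ 11        0  -34.23  ┃   
                ┃ 12        0       0  ┃   
                ┗━━━━━━━━━━━━━━━━━━━━━━┛   
                                           
                                           
                                           
                                           


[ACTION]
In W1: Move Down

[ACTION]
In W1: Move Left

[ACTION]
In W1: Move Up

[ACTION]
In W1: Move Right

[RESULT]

                ┃█@█ □█                ┃   
                ┃█◎  ◎█                ┃   
                ┃██████                ┃   
                ┃Moves: 2  0/3         ┃   
                ┃                      ┃   
                ┗━━━━━━━━━━━━━━━━━━━━━━┛   
                ┃  9        0       0No┃   
                ┃ 10        0       0  ┃   
                ┃ 11        0  -34.23  ┃   
                ┃ 12        0       0  ┃   
                ┗━━━━━━━━━━━━━━━━━━━━━━┛   
                                           
                                           
                                           
                                           


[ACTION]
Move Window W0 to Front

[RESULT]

                ┃  3        0       0  ┃   
                ┃  4        0       0  ┃   
                ┃  5        0       0No┃   
                ┃  6        0       0  ┃   
                ┃  7        0       0  ┃   
                ┃  8        0       0  ┃   
                ┃  9        0       0No┃   
                ┃ 10        0       0  ┃   
                ┃ 11        0  -34.23  ┃   
                ┃ 12        0       0  ┃   
                ┗━━━━━━━━━━━━━━━━━━━━━━┛   
                                           
                                           
                                           
                                           


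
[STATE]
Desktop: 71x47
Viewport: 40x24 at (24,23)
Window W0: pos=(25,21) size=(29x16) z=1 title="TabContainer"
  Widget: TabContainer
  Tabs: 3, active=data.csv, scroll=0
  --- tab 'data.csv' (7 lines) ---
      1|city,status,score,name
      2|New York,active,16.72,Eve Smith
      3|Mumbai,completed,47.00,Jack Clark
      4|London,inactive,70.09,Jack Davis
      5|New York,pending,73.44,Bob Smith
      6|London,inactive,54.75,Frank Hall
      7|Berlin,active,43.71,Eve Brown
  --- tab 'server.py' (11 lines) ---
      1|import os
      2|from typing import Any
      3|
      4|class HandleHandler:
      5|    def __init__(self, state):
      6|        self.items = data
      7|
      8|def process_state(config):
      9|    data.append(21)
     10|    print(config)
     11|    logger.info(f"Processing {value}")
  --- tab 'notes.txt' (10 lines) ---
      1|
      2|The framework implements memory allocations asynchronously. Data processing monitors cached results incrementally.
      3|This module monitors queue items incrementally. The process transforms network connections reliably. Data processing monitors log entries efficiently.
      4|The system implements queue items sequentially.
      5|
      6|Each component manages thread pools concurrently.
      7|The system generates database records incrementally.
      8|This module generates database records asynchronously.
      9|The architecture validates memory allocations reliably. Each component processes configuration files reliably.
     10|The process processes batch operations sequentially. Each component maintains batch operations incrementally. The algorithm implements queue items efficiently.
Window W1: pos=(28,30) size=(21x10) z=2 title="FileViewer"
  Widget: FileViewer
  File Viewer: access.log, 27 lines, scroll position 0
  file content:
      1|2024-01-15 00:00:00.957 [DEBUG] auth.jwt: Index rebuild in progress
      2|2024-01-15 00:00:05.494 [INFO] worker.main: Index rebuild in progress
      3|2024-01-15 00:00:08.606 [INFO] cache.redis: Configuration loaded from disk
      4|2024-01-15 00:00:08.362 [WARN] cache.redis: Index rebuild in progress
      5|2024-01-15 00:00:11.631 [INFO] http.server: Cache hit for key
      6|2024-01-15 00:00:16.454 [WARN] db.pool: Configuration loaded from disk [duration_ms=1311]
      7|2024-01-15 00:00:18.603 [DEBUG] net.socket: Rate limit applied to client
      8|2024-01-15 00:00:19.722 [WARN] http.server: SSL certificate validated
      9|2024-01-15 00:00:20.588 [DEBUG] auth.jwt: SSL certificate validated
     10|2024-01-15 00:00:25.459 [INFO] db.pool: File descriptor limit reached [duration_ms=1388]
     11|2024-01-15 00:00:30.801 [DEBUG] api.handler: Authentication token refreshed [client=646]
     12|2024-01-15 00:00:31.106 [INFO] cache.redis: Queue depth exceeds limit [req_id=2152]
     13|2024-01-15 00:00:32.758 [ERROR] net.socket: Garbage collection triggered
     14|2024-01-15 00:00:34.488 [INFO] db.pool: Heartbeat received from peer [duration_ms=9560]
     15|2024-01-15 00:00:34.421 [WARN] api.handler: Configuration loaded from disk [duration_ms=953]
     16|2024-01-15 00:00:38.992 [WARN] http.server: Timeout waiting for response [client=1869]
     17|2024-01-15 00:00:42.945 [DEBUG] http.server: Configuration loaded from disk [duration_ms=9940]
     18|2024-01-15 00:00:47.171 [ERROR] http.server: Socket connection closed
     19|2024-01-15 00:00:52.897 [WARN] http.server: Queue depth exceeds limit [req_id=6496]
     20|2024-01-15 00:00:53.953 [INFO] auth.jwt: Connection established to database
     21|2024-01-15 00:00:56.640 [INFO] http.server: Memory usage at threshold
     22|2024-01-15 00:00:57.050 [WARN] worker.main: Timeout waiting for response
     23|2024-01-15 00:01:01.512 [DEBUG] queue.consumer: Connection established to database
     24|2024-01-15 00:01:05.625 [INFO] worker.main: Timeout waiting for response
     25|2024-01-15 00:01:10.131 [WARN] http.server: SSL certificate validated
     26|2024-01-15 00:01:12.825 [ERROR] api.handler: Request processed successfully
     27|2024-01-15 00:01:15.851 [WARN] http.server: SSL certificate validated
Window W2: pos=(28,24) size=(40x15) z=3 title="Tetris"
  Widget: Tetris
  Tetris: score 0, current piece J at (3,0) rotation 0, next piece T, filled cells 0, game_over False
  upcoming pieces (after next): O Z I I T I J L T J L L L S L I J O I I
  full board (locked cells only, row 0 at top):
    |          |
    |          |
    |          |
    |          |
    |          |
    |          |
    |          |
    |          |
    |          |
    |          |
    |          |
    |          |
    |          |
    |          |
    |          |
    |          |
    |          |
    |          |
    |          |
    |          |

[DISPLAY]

 ┠───────────────────────────┨          
 ┃[d┏━━━━━━━━━━━━━━━━━━━━━━━━━━━━━━━━━━━
 ┃──┃ Tetris                            
 ┃ci┠───────────────────────────────────
 ┃Ne┃          │Next:                   
 ┃Mu┃          │ ▒                      
 ┃Lo┃          │▒▒▒                     
 ┃Ne┃          │                        
 ┃Lo┃          │                        
 ┃Be┃          │                        
 ┃  ┃          │Score:                  
 ┃  ┃          │0                       
 ┃  ┃          │                        
 ┗━━┃          │                        
    ┃          │                        
    ┗━━━━━━━━━━━━━━━━━━━━━━━━━━━━━━━━━━━
    ┗━━━━━━━━━━━━━━━━━━━┛               
                                        
                                        
                                        
                                        
                                        
                                        
                                        


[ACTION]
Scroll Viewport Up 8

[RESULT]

                                        
                                        
                                        
                                        
                                        
                                        
 ┏━━━━━━━━━━━━━━━━━━━━━━━━━━━┓          
 ┃ TabContainer              ┃          
 ┠───────────────────────────┨          
 ┃[d┏━━━━━━━━━━━━━━━━━━━━━━━━━━━━━━━━━━━
 ┃──┃ Tetris                            
 ┃ci┠───────────────────────────────────
 ┃Ne┃          │Next:                   
 ┃Mu┃          │ ▒                      
 ┃Lo┃          │▒▒▒                     
 ┃Ne┃          │                        
 ┃Lo┃          │                        
 ┃Be┃          │                        
 ┃  ┃          │Score:                  
 ┃  ┃          │0                       
 ┃  ┃          │                        
 ┗━━┃          │                        
    ┃          │                        
    ┗━━━━━━━━━━━━━━━━━━━━━━━━━━━━━━━━━━━


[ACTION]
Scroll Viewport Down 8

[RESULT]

 ┠───────────────────────────┨          
 ┃[d┏━━━━━━━━━━━━━━━━━━━━━━━━━━━━━━━━━━━
 ┃──┃ Tetris                            
 ┃ci┠───────────────────────────────────
 ┃Ne┃          │Next:                   
 ┃Mu┃          │ ▒                      
 ┃Lo┃          │▒▒▒                     
 ┃Ne┃          │                        
 ┃Lo┃          │                        
 ┃Be┃          │                        
 ┃  ┃          │Score:                  
 ┃  ┃          │0                       
 ┃  ┃          │                        
 ┗━━┃          │                        
    ┃          │                        
    ┗━━━━━━━━━━━━━━━━━━━━━━━━━━━━━━━━━━━
    ┗━━━━━━━━━━━━━━━━━━━┛               
                                        
                                        
                                        
                                        
                                        
                                        
                                        


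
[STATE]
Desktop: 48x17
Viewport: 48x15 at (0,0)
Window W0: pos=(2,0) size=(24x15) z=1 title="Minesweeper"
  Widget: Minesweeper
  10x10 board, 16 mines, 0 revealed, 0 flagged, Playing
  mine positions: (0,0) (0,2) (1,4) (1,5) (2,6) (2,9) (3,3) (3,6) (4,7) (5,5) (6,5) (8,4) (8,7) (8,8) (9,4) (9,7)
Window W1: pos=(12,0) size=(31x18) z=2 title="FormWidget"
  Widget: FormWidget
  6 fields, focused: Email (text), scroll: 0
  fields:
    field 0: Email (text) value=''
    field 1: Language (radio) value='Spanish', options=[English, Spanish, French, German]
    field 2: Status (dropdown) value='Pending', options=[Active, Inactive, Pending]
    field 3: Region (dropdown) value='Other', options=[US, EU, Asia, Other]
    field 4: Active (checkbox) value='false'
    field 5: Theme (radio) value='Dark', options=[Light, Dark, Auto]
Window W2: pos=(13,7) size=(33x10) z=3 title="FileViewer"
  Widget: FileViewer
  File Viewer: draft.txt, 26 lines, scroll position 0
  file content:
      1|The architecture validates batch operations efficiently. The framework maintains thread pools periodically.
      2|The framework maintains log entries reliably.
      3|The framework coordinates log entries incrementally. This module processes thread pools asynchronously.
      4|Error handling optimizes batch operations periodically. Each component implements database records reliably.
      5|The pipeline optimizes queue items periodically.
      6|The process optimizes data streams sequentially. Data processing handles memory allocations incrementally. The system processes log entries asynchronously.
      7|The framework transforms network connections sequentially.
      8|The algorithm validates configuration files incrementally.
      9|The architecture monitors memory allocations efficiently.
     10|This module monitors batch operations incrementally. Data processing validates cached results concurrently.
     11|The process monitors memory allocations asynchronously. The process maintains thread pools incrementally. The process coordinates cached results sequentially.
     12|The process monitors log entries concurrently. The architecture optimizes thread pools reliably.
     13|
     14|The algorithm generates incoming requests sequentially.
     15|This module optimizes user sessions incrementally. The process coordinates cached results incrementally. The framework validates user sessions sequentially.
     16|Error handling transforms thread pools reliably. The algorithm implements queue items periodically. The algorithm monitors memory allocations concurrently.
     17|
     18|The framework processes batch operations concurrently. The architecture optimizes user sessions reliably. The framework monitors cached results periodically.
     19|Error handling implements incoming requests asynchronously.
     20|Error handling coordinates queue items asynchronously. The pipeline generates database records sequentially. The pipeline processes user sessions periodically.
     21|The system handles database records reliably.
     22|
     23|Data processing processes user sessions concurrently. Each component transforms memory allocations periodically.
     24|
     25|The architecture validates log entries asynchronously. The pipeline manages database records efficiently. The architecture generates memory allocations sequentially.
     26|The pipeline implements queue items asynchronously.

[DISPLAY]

  ┏━━━━━━━━━┏━━━━━━━━━━━━━━━━━━━━━━━━━━━━━┓     
  ┃ Mineswee┃ FormWidget                  ┃     
  ┠─────────┠─────────────────────────────┨     
  ┃■■■■■■■■■┃> Email:      [             ]┃     
  ┃■■■■■■■■■┃  Language:   ( ) English  (●┃     
  ┃■■■■■■■■■┃  Status:     [Pending     ▼]┃     
  ┃■■■■■■■■■┃  Region:     [Other       ▼]┃     
  ┃■■■■■■■■■┃┏━━━━━━━━━━━━━━━━━━━━━━━━━━━━━━━┓  
  ┃■■■■■■■■■┃┃ FileViewer                    ┃  
  ┃■■■■■■■■■┃┠───────────────────────────────┨  
  ┃■■■■■■■■■┃┃The architecture validates bat▲┃  
  ┃■■■■■■■■■┃┃The framework maintains log en█┃  
  ┃■■■■■■■■■┃┃The framework coordinates log ░┃  
  ┃         ┃┃Error handling optimizes batch░┃  
  ┗━━━━━━━━━┃┃The pipeline optimizes queue i░┃  


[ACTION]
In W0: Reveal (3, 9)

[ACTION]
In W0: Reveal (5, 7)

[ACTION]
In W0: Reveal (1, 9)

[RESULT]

  ┏━━━━━━━━━┏━━━━━━━━━━━━━━━━━━━━━━━━━━━━━┓     
  ┃ Mineswee┃ FormWidget                  ┃     
  ┠─────────┠─────────────────────────────┨     
  ┃■■■■■■■■■┃> Email:      [             ]┃     
  ┃■■■■■■■■■┃  Language:   ( ) English  (●┃     
  ┃■■■■■■■■■┃  Status:     [Pending     ▼]┃     
  ┃■■■■■■■■■┃  Region:     [Other       ▼]┃     
  ┃■■■■■■■■■┃┏━━━━━━━━━━━━━━━━━━━━━━━━━━━━━━━┓  
  ┃■■■■■■■1■┃┃ FileViewer                    ┃  
  ┃■■■■■■■■■┃┠───────────────────────────────┨  
  ┃■■■■■■■■■┃┃The architecture validates bat▲┃  
  ┃■■■■■■■■■┃┃The framework maintains log en█┃  
  ┃■■■■■■■■■┃┃The framework coordinates log ░┃  
  ┃         ┃┃Error handling optimizes batch░┃  
  ┗━━━━━━━━━┃┃The pipeline optimizes queue i░┃  


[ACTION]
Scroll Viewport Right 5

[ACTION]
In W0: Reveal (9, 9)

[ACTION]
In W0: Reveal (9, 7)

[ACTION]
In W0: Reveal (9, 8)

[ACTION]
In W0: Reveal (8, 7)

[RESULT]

  ┏━━━━━━━━━┏━━━━━━━━━━━━━━━━━━━━━━━━━━━━━┓     
  ┃ Mineswee┃ FormWidget                  ┃     
  ┠─────────┠─────────────────────────────┨     
  ┃✹■✹■■■■■■┃> Email:      [             ]┃     
  ┃■■■■✹✹■■■┃  Language:   ( ) English  (●┃     
  ┃■■■■■■✹■■┃  Status:     [Pending     ▼]┃     
  ┃■■■✹■■✹■■┃  Region:     [Other       ▼]┃     
  ┃■■■■■■■✹■┃┏━━━━━━━━━━━━━━━━━━━━━━━━━━━━━━━┓  
  ┃■■■■■✹■1■┃┃ FileViewer                    ┃  
  ┃■■■■■✹■■■┃┠───────────────────────────────┨  
  ┃■■■■■■■■■┃┃The architecture validates bat▲┃  
  ┃■■■■✹■■✹✹┃┃The framework maintains log en█┃  
  ┃■■■■✹■■✹■┃┃The framework coordinates log ░┃  
  ┃         ┃┃Error handling optimizes batch░┃  
  ┗━━━━━━━━━┃┃The pipeline optimizes queue i░┃  


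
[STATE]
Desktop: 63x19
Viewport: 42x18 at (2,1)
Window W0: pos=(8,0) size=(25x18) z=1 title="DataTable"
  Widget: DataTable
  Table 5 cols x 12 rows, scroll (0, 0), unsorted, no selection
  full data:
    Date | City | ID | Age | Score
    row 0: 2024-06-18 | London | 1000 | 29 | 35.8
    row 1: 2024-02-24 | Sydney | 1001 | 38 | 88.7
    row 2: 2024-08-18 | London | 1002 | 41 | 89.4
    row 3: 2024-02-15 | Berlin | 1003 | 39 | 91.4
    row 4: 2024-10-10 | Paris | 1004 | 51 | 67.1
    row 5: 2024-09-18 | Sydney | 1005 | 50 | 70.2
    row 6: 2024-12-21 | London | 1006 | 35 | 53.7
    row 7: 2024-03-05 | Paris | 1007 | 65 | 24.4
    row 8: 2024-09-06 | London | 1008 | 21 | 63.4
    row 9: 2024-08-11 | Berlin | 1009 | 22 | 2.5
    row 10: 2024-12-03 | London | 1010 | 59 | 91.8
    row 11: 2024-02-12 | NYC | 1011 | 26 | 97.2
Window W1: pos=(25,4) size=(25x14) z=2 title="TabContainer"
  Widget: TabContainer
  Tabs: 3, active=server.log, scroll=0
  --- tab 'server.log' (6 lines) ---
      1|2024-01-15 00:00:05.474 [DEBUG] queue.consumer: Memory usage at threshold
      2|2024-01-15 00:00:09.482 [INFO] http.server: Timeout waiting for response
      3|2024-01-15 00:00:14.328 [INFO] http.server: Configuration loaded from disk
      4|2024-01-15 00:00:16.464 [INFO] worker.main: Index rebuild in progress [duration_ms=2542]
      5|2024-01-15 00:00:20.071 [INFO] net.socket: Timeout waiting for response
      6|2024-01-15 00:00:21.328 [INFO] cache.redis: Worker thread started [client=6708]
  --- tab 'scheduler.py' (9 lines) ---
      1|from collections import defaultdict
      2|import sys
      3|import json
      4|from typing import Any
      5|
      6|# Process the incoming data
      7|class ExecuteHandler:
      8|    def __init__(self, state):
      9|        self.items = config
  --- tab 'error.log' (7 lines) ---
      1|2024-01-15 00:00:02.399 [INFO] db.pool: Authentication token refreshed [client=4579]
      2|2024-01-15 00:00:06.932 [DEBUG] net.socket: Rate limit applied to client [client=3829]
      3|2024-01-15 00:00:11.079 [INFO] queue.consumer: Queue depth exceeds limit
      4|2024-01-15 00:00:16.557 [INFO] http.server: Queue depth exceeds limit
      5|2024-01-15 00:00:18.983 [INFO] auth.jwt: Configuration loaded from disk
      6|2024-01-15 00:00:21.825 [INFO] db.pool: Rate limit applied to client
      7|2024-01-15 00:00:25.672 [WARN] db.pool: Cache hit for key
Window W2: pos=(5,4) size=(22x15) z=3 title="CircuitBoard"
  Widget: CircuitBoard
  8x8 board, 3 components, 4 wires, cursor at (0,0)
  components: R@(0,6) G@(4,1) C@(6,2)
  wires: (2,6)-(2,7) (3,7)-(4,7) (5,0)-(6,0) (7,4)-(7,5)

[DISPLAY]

      ┃ DataTable             ┃           
      ┠───────────────────────┨           
      ┃Date      │City  │ID  │┃           
   ┏━━━━━━━━━━━━━━━━━━━━┓━━━━━━━━━━━━━━━━━
   ┃ CircuitBoard       ┃TabContainer     
   ┠────────────────────┨─────────────────
   ┃   0 1 2 3 4 5 6 7  ┃server.log]│ sche
   ┃0  [.]              ┃─────────────────
   ┃                    ┃024-01-15 00:00:0
   ┃1                   ┃024-01-15 00:00:0
   ┃                    ┃024-01-15 00:00:1
   ┃2                   ┃024-01-15 00:00:1
   ┃                    ┃024-01-15 00:00:2
   ┃3                   ┃024-01-15 00:00:2
   ┃                    ┃                 
   ┃4       G           ┃                 
   ┃                    ┃━━━━━━━━━━━━━━━━━
   ┗━━━━━━━━━━━━━━━━━━━━┛                 


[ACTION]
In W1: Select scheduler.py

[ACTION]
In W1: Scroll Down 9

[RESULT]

      ┃ DataTable             ┃           
      ┠───────────────────────┨           
      ┃Date      │City  │ID  │┃           
   ┏━━━━━━━━━━━━━━━━━━━━┓━━━━━━━━━━━━━━━━━
   ┃ CircuitBoard       ┃TabContainer     
   ┠────────────────────┨─────────────────
   ┃   0 1 2 3 4 5 6 7  ┃server.log │[sche
   ┃0  [.]              ┃─────────────────
   ┃                    ┃       self.items
   ┃1                   ┃                 
   ┃                    ┃                 
   ┃2                   ┃                 
   ┃                    ┃                 
   ┃3                   ┃                 
   ┃                    ┃                 
   ┃4       G           ┃                 
   ┃                    ┃━━━━━━━━━━━━━━━━━
   ┗━━━━━━━━━━━━━━━━━━━━┛                 


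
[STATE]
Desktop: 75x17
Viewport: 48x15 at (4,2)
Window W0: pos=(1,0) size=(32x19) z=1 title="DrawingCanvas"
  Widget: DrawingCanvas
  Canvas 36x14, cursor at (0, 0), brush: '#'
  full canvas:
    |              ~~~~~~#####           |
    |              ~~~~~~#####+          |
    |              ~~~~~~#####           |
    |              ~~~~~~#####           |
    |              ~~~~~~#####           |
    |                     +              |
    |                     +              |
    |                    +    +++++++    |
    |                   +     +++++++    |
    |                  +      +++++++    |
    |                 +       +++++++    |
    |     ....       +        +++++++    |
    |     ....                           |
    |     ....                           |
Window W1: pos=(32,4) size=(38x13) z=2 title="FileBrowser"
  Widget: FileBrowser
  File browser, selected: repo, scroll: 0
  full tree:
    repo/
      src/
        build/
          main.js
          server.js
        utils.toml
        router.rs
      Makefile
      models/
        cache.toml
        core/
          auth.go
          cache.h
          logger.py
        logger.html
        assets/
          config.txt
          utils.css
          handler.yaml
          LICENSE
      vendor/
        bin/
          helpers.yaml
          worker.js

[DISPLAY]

────────────────────────────┨                   
            ~~~~~~#####     ┃                   
            ~~~~~~#####+    ┏━━━━━━━━━━━━━━━━━━━
            ~~~~~~#####     ┃ FileBrowser       
            ~~~~~~#####     ┠───────────────────
            ~~~~~~#####     ┃> [-] repo/        
                   +        ┃    [+] src/       
                   +        ┃    Makefile       
                  +    +++++┃    [+] models/    
                 +     +++++┃    [+] vendor/    
                +      +++++┃                   
               +       +++++┃                   
   ....       +        +++++┃                   
   ....                     ┃                   
   ....                     ┗━━━━━━━━━━━━━━━━━━━


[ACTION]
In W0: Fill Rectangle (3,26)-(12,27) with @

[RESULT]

────────────────────────────┨                   
            ~~~~~~#####     ┃                   
            ~~~~~~#####+    ┏━━━━━━━━━━━━━━━━━━━
            ~~~~~~#####     ┃ FileBrowser       
            ~~~~~~##### @@  ┠───────────────────
            ~~~~~~##### @@  ┃> [-] repo/        
                   +    @@  ┃    [+] src/       
                   +    @@  ┃    Makefile       
                  +    +@@++┃    [+] models/    
                 +     +@@++┃    [+] vendor/    
                +      +@@++┃                   
               +       +@@++┃                   
   ....       +        +@@++┃                   
   ....                 @@  ┃                   
   ....                     ┗━━━━━━━━━━━━━━━━━━━


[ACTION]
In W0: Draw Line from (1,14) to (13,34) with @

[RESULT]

────────────────────────────┨                   
            ~~~~~~#####     ┃                   
            @~~~~~#####+    ┏━━━━━━━━━━━━━━━━━━━
            ~@@~~~#####     ┃ FileBrowser       
            ~~~@@~##### @@  ┠───────────────────
            ~~~~~@##### @@  ┃> [-] repo/        
                  @@    @@  ┃    [+] src/       
                   +@@  @@  ┃    Makefile       
                  +   @+@@++┃    [+] models/    
                 +     @@@++┃    [+] vendor/    
                +      +@@@+┃                   
               +       +@@+@┃                   
   ....       +        +@@++┃                   
   ....                 @@  ┃                   
   ....                     ┗━━━━━━━━━━━━━━━━━━━
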